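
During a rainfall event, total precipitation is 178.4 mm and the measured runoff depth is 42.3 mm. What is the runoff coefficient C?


The runoff coefficient C = runoff depth / rainfall depth.
C = 42.3 / 178.4
  = 0.2371.

0.2371


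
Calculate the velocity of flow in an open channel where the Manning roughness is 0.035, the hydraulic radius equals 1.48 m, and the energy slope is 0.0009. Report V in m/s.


Manning's equation gives V = (1/n) * R^(2/3) * S^(1/2).
First, compute R^(2/3) = 1.48^(2/3) = 1.2987.
Next, S^(1/2) = 0.0009^(1/2) = 0.03.
Then 1/n = 1/0.035 = 28.57.
V = 28.57 * 1.2987 * 0.03 = 1.1132 m/s.

1.1132


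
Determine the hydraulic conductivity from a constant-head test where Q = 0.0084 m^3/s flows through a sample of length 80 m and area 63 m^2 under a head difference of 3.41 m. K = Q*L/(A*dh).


From K = Q*L / (A*dh):
Numerator: Q*L = 0.0084 * 80 = 0.672.
Denominator: A*dh = 63 * 3.41 = 214.83.
K = 0.672 / 214.83 = 0.003128 m/s.

0.003128


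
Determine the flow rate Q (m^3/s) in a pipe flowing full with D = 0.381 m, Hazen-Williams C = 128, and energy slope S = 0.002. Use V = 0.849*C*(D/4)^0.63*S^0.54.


For a full circular pipe, R = D/4 = 0.381/4 = 0.0953 m.
V = 0.849 * 128 * 0.0953^0.63 * 0.002^0.54
  = 0.849 * 128 * 0.227345 * 0.034878
  = 0.8617 m/s.
Pipe area A = pi*D^2/4 = pi*0.381^2/4 = 0.114 m^2.
Q = A * V = 0.114 * 0.8617 = 0.0982 m^3/s.

0.0982


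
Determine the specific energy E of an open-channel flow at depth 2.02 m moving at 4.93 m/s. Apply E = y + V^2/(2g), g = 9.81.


Specific energy E = y + V^2/(2g).
Velocity head = V^2/(2g) = 4.93^2 / (2*9.81) = 24.3049 / 19.62 = 1.2388 m.
E = 2.02 + 1.2388 = 3.2588 m.

3.2588


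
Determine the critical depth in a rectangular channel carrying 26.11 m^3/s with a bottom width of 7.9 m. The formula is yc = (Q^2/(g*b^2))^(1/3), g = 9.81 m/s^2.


Using yc = (Q^2 / (g * b^2))^(1/3):
Q^2 = 26.11^2 = 681.73.
g * b^2 = 9.81 * 7.9^2 = 9.81 * 62.41 = 612.24.
Q^2 / (g*b^2) = 681.73 / 612.24 = 1.1135.
yc = 1.1135^(1/3) = 1.0365 m.

1.0365


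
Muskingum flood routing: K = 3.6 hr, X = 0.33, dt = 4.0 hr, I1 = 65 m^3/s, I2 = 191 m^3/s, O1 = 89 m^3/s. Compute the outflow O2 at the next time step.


Muskingum coefficients:
denom = 2*K*(1-X) + dt = 2*3.6*(1-0.33) + 4.0 = 8.824.
C0 = (dt - 2*K*X)/denom = (4.0 - 2*3.6*0.33)/8.824 = 0.184.
C1 = (dt + 2*K*X)/denom = (4.0 + 2*3.6*0.33)/8.824 = 0.7226.
C2 = (2*K*(1-X) - dt)/denom = 0.0934.
O2 = C0*I2 + C1*I1 + C2*O1
   = 0.184*191 + 0.7226*65 + 0.0934*89
   = 90.43 m^3/s.

90.43


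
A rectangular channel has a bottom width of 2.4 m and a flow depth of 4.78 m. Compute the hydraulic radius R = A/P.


For a rectangular section:
Flow area A = b * y = 2.4 * 4.78 = 11.47 m^2.
Wetted perimeter P = b + 2y = 2.4 + 2*4.78 = 11.96 m.
Hydraulic radius R = A/P = 11.47 / 11.96 = 0.9592 m.

0.9592


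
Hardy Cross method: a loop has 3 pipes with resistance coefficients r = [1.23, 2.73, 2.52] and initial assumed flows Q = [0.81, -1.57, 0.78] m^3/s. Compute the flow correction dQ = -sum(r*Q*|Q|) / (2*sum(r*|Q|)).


Numerator terms (r*Q*|Q|): 1.23*0.81*|0.81| = 0.807; 2.73*-1.57*|-1.57| = -6.7292; 2.52*0.78*|0.78| = 1.5332.
Sum of numerator = -4.389.
Denominator terms (r*|Q|): 1.23*|0.81| = 0.9963; 2.73*|-1.57| = 4.2861; 2.52*|0.78| = 1.9656.
2 * sum of denominator = 2 * 7.248 = 14.496.
dQ = --4.389 / 14.496 = 0.3028 m^3/s.

0.3028


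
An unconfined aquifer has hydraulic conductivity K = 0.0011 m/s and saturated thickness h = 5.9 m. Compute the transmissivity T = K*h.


Transmissivity is defined as T = K * h.
T = 0.0011 * 5.9
  = 0.0065 m^2/s.

0.0065


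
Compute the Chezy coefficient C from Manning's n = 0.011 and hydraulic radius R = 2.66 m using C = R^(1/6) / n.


The Chezy coefficient relates to Manning's n through C = R^(1/6) / n.
R^(1/6) = 2.66^(1/6) = 1.177101.
C = 1.177101 / 0.011 = 107.01 m^(1/2)/s.

107.01


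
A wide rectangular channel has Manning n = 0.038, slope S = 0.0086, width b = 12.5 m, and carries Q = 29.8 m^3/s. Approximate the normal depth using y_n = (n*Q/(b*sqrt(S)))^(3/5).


We use the wide-channel approximation y_n = (n*Q/(b*sqrt(S)))^(3/5).
sqrt(S) = sqrt(0.0086) = 0.092736.
Numerator: n*Q = 0.038 * 29.8 = 1.1324.
Denominator: b*sqrt(S) = 12.5 * 0.092736 = 1.1592.
arg = 0.9769.
y_n = 0.9769^(3/5) = 0.9861 m.

0.9861


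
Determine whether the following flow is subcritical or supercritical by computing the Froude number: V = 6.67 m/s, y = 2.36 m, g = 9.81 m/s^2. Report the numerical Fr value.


The Froude number is defined as Fr = V / sqrt(g*y).
g*y = 9.81 * 2.36 = 23.1516.
sqrt(g*y) = sqrt(23.1516) = 4.8116.
Fr = 6.67 / 4.8116 = 1.3862.
Since Fr > 1, the flow is supercritical.

1.3862


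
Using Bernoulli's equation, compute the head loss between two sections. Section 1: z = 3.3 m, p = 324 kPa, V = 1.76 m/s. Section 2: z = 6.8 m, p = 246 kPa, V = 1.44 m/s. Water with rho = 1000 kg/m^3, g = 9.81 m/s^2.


Total head at each section: H = z + p/(rho*g) + V^2/(2g).
H1 = 3.3 + 324*1000/(1000*9.81) + 1.76^2/(2*9.81)
   = 3.3 + 33.028 + 0.1579
   = 36.485 m.
H2 = 6.8 + 246*1000/(1000*9.81) + 1.44^2/(2*9.81)
   = 6.8 + 25.076 + 0.1057
   = 31.982 m.
h_L = H1 - H2 = 36.485 - 31.982 = 4.503 m.

4.503


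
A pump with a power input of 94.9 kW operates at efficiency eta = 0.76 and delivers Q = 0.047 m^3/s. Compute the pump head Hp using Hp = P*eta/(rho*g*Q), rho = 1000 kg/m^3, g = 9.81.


Pump head formula: Hp = P * eta / (rho * g * Q).
Numerator: P * eta = 94.9 * 1000 * 0.76 = 72124.0 W.
Denominator: rho * g * Q = 1000 * 9.81 * 0.047 = 461.07.
Hp = 72124.0 / 461.07 = 156.43 m.

156.43


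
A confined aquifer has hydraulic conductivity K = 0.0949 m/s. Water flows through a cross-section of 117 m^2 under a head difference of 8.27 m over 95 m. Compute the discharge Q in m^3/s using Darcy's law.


Darcy's law: Q = K * A * i, where i = dh/L.
Hydraulic gradient i = 8.27 / 95 = 0.087053.
Q = 0.0949 * 117 * 0.087053
  = 0.9666 m^3/s.

0.9666


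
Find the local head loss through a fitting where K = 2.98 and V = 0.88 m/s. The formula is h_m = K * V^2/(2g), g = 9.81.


Minor loss formula: h_m = K * V^2/(2g).
V^2 = 0.88^2 = 0.7744.
V^2/(2g) = 0.7744 / 19.62 = 0.0395 m.
h_m = 2.98 * 0.0395 = 0.1176 m.

0.1176


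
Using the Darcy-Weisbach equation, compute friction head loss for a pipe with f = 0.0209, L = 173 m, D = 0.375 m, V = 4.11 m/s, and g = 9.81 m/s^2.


Darcy-Weisbach equation: h_f = f * (L/D) * V^2/(2g).
f * L/D = 0.0209 * 173/0.375 = 9.6419.
V^2/(2g) = 4.11^2 / (2*9.81) = 16.8921 / 19.62 = 0.861 m.
h_f = 9.6419 * 0.861 = 8.301 m.

8.301


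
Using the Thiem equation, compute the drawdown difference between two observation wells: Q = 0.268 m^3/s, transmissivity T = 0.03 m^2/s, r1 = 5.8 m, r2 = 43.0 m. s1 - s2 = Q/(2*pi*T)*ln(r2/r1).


Thiem equation: s1 - s2 = Q/(2*pi*T) * ln(r2/r1).
ln(r2/r1) = ln(43.0/5.8) = 2.0033.
Q/(2*pi*T) = 0.268 / (2*pi*0.03) = 0.268 / 0.1885 = 1.4218.
s1 - s2 = 1.4218 * 2.0033 = 2.8483 m.

2.8483


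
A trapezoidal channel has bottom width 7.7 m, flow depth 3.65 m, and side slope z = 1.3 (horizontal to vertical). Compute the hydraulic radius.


For a trapezoidal section with side slope z:
A = (b + z*y)*y = (7.7 + 1.3*3.65)*3.65 = 45.424 m^2.
P = b + 2*y*sqrt(1 + z^2) = 7.7 + 2*3.65*sqrt(1 + 1.3^2) = 19.673 m.
R = A/P = 45.424 / 19.673 = 2.309 m.

2.309


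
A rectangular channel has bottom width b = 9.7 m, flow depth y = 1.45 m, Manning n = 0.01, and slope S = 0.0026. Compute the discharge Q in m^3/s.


For a rectangular channel, the cross-sectional area A = b * y = 9.7 * 1.45 = 14.06 m^2.
The wetted perimeter P = b + 2y = 9.7 + 2*1.45 = 12.6 m.
Hydraulic radius R = A/P = 14.06/12.6 = 1.1163 m.
Velocity V = (1/n)*R^(2/3)*S^(1/2) = (1/0.01)*1.1163^(2/3)*0.0026^(1/2) = 5.487 m/s.
Discharge Q = A * V = 14.06 * 5.487 = 77.174 m^3/s.

77.174


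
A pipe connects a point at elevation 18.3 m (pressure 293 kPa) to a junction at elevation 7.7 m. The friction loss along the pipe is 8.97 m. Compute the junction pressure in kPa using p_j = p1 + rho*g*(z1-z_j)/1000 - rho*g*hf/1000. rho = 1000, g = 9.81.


Junction pressure: p_j = p1 + rho*g*(z1 - z_j)/1000 - rho*g*hf/1000.
Elevation term = 1000*9.81*(18.3 - 7.7)/1000 = 103.986 kPa.
Friction term = 1000*9.81*8.97/1000 = 87.996 kPa.
p_j = 293 + 103.986 - 87.996 = 308.99 kPa.

308.99


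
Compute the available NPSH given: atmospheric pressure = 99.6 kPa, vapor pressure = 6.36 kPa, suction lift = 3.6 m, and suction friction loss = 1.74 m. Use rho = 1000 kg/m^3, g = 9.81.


NPSHa = p_atm/(rho*g) - z_s - hf_s - p_vap/(rho*g).
p_atm/(rho*g) = 99.6*1000 / (1000*9.81) = 10.153 m.
p_vap/(rho*g) = 6.36*1000 / (1000*9.81) = 0.648 m.
NPSHa = 10.153 - 3.6 - 1.74 - 0.648
      = 4.16 m.

4.16


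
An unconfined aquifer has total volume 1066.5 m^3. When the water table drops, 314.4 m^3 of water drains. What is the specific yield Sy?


Specific yield Sy = Volume drained / Total volume.
Sy = 314.4 / 1066.5
   = 0.2948.

0.2948


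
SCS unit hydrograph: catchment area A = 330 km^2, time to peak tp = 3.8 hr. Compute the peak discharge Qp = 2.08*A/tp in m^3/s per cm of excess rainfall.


SCS formula: Qp = 2.08 * A / tp.
Qp = 2.08 * 330 / 3.8
   = 686.4 / 3.8
   = 180.63 m^3/s per cm.

180.63


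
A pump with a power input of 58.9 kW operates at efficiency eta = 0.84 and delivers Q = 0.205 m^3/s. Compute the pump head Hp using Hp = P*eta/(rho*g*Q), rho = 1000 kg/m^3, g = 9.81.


Pump head formula: Hp = P * eta / (rho * g * Q).
Numerator: P * eta = 58.9 * 1000 * 0.84 = 49476.0 W.
Denominator: rho * g * Q = 1000 * 9.81 * 0.205 = 2011.05.
Hp = 49476.0 / 2011.05 = 24.6 m.

24.6


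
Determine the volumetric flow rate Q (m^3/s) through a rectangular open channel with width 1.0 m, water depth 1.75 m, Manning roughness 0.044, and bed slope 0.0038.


For a rectangular channel, the cross-sectional area A = b * y = 1.0 * 1.75 = 1.75 m^2.
The wetted perimeter P = b + 2y = 1.0 + 2*1.75 = 4.5 m.
Hydraulic radius R = A/P = 1.75/4.5 = 0.3889 m.
Velocity V = (1/n)*R^(2/3)*S^(1/2) = (1/0.044)*0.3889^(2/3)*0.0038^(1/2) = 0.7464 m/s.
Discharge Q = A * V = 1.75 * 0.7464 = 1.306 m^3/s.

1.306


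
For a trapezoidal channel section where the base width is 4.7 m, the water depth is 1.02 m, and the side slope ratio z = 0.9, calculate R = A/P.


For a trapezoidal section with side slope z:
A = (b + z*y)*y = (4.7 + 0.9*1.02)*1.02 = 5.73 m^2.
P = b + 2*y*sqrt(1 + z^2) = 4.7 + 2*1.02*sqrt(1 + 0.9^2) = 7.445 m.
R = A/P = 5.73 / 7.445 = 0.7697 m.

0.7697


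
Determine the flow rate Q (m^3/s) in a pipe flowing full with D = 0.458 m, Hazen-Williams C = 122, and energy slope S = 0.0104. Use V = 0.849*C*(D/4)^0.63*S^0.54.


For a full circular pipe, R = D/4 = 0.458/4 = 0.1145 m.
V = 0.849 * 122 * 0.1145^0.63 * 0.0104^0.54
  = 0.849 * 122 * 0.255298 * 0.084957
  = 2.2465 m/s.
Pipe area A = pi*D^2/4 = pi*0.458^2/4 = 0.1647 m^2.
Q = A * V = 0.1647 * 2.2465 = 0.3701 m^3/s.

0.3701


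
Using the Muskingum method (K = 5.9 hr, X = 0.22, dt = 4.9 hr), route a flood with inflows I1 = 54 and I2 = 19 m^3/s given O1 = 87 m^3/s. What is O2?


Muskingum coefficients:
denom = 2*K*(1-X) + dt = 2*5.9*(1-0.22) + 4.9 = 14.104.
C0 = (dt - 2*K*X)/denom = (4.9 - 2*5.9*0.22)/14.104 = 0.1634.
C1 = (dt + 2*K*X)/denom = (4.9 + 2*5.9*0.22)/14.104 = 0.5315.
C2 = (2*K*(1-X) - dt)/denom = 0.3052.
O2 = C0*I2 + C1*I1 + C2*O1
   = 0.1634*19 + 0.5315*54 + 0.3052*87
   = 58.35 m^3/s.

58.35


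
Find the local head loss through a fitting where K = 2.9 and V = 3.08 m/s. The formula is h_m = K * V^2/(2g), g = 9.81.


Minor loss formula: h_m = K * V^2/(2g).
V^2 = 3.08^2 = 9.4864.
V^2/(2g) = 9.4864 / 19.62 = 0.4835 m.
h_m = 2.9 * 0.4835 = 1.4022 m.

1.4022


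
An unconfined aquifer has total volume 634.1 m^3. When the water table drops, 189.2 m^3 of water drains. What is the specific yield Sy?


Specific yield Sy = Volume drained / Total volume.
Sy = 189.2 / 634.1
   = 0.2984.

0.2984


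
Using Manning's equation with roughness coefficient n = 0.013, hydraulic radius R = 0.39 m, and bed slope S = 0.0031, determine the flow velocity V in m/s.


Manning's equation gives V = (1/n) * R^(2/3) * S^(1/2).
First, compute R^(2/3) = 0.39^(2/3) = 0.5338.
Next, S^(1/2) = 0.0031^(1/2) = 0.055678.
Then 1/n = 1/0.013 = 76.92.
V = 76.92 * 0.5338 * 0.055678 = 2.2862 m/s.

2.2862


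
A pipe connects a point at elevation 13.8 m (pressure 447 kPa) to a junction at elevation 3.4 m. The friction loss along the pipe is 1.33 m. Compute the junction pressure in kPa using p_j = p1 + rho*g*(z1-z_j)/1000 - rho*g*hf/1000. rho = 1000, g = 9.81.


Junction pressure: p_j = p1 + rho*g*(z1 - z_j)/1000 - rho*g*hf/1000.
Elevation term = 1000*9.81*(13.8 - 3.4)/1000 = 102.024 kPa.
Friction term = 1000*9.81*1.33/1000 = 13.047 kPa.
p_j = 447 + 102.024 - 13.047 = 535.98 kPa.

535.98


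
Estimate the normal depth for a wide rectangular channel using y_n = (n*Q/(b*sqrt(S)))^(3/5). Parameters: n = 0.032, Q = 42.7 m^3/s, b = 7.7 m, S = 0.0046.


We use the wide-channel approximation y_n = (n*Q/(b*sqrt(S)))^(3/5).
sqrt(S) = sqrt(0.0046) = 0.067823.
Numerator: n*Q = 0.032 * 42.7 = 1.3664.
Denominator: b*sqrt(S) = 7.7 * 0.067823 = 0.522237.
arg = 2.6164.
y_n = 2.6164^(3/5) = 1.7808 m.

1.7808


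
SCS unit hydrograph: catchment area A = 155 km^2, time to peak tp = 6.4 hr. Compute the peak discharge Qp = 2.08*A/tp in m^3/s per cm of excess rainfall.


SCS formula: Qp = 2.08 * A / tp.
Qp = 2.08 * 155 / 6.4
   = 322.4 / 6.4
   = 50.38 m^3/s per cm.

50.38


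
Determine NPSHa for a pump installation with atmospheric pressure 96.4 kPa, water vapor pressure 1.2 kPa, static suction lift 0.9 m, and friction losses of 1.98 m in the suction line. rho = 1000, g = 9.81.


NPSHa = p_atm/(rho*g) - z_s - hf_s - p_vap/(rho*g).
p_atm/(rho*g) = 96.4*1000 / (1000*9.81) = 9.827 m.
p_vap/(rho*g) = 1.2*1000 / (1000*9.81) = 0.122 m.
NPSHa = 9.827 - 0.9 - 1.98 - 0.122
      = 6.82 m.

6.82


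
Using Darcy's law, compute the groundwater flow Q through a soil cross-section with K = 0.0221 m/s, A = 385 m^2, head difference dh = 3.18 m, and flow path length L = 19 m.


Darcy's law: Q = K * A * i, where i = dh/L.
Hydraulic gradient i = 3.18 / 19 = 0.167368.
Q = 0.0221 * 385 * 0.167368
  = 1.4241 m^3/s.

1.4241


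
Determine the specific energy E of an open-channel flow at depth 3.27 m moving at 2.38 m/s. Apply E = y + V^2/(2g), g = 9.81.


Specific energy E = y + V^2/(2g).
Velocity head = V^2/(2g) = 2.38^2 / (2*9.81) = 5.6644 / 19.62 = 0.2887 m.
E = 3.27 + 0.2887 = 3.5587 m.

3.5587


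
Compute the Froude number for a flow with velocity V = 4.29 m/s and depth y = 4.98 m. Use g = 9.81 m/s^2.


The Froude number is defined as Fr = V / sqrt(g*y).
g*y = 9.81 * 4.98 = 48.8538.
sqrt(g*y) = sqrt(48.8538) = 6.9895.
Fr = 4.29 / 6.9895 = 0.6138.

0.6138


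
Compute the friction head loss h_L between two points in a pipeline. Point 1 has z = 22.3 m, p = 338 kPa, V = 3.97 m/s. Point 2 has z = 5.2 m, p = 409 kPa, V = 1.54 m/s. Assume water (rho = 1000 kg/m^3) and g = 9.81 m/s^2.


Total head at each section: H = z + p/(rho*g) + V^2/(2g).
H1 = 22.3 + 338*1000/(1000*9.81) + 3.97^2/(2*9.81)
   = 22.3 + 34.455 + 0.8033
   = 57.558 m.
H2 = 5.2 + 409*1000/(1000*9.81) + 1.54^2/(2*9.81)
   = 5.2 + 41.692 + 0.1209
   = 47.013 m.
h_L = H1 - H2 = 57.558 - 47.013 = 10.545 m.

10.545


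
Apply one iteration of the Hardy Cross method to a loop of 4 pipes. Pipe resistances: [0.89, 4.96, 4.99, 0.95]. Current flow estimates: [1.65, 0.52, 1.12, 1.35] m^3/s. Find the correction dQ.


Numerator terms (r*Q*|Q|): 0.89*1.65*|1.65| = 2.423; 4.96*0.52*|0.52| = 1.3412; 4.99*1.12*|1.12| = 6.2595; 0.95*1.35*|1.35| = 1.7314.
Sum of numerator = 11.755.
Denominator terms (r*|Q|): 0.89*|1.65| = 1.4685; 4.96*|0.52| = 2.5792; 4.99*|1.12| = 5.5888; 0.95*|1.35| = 1.2825.
2 * sum of denominator = 2 * 10.919 = 21.838.
dQ = -11.755 / 21.838 = -0.5383 m^3/s.

-0.5383


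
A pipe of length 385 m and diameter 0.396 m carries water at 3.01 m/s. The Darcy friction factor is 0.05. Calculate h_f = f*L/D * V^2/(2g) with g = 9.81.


Darcy-Weisbach equation: h_f = f * (L/D) * V^2/(2g).
f * L/D = 0.05 * 385/0.396 = 48.6111.
V^2/(2g) = 3.01^2 / (2*9.81) = 9.0601 / 19.62 = 0.4618 m.
h_f = 48.6111 * 0.4618 = 22.448 m.

22.448


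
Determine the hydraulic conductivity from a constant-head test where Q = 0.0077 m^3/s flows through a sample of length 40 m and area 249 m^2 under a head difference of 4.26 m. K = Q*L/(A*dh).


From K = Q*L / (A*dh):
Numerator: Q*L = 0.0077 * 40 = 0.308.
Denominator: A*dh = 249 * 4.26 = 1060.74.
K = 0.308 / 1060.74 = 0.00029 m/s.

0.00029


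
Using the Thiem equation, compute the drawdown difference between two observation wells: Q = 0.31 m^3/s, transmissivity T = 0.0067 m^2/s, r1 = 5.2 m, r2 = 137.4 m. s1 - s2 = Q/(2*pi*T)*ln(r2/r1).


Thiem equation: s1 - s2 = Q/(2*pi*T) * ln(r2/r1).
ln(r2/r1) = ln(137.4/5.2) = 3.2742.
Q/(2*pi*T) = 0.31 / (2*pi*0.0067) = 0.31 / 0.0421 = 7.3639.
s1 - s2 = 7.3639 * 3.2742 = 24.1111 m.

24.1111


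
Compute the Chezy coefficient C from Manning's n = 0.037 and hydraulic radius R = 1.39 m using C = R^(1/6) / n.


The Chezy coefficient relates to Manning's n through C = R^(1/6) / n.
R^(1/6) = 1.39^(1/6) = 1.056418.
C = 1.056418 / 0.037 = 28.55 m^(1/2)/s.

28.55


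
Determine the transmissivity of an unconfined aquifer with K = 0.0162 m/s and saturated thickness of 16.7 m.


Transmissivity is defined as T = K * h.
T = 0.0162 * 16.7
  = 0.2705 m^2/s.

0.2705


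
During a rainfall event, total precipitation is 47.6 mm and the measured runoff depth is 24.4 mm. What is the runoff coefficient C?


The runoff coefficient C = runoff depth / rainfall depth.
C = 24.4 / 47.6
  = 0.5126.

0.5126


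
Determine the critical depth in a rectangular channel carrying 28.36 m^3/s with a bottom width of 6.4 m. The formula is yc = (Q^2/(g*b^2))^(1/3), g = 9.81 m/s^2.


Using yc = (Q^2 / (g * b^2))^(1/3):
Q^2 = 28.36^2 = 804.29.
g * b^2 = 9.81 * 6.4^2 = 9.81 * 40.96 = 401.82.
Q^2 / (g*b^2) = 804.29 / 401.82 = 2.0016.
yc = 2.0016^(1/3) = 1.2603 m.

1.2603


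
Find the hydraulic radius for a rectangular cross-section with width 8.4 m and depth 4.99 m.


For a rectangular section:
Flow area A = b * y = 8.4 * 4.99 = 41.92 m^2.
Wetted perimeter P = b + 2y = 8.4 + 2*4.99 = 18.38 m.
Hydraulic radius R = A/P = 41.92 / 18.38 = 2.2805 m.

2.2805


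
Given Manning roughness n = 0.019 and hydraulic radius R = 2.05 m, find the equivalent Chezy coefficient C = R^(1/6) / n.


The Chezy coefficient relates to Manning's n through C = R^(1/6) / n.
R^(1/6) = 2.05^(1/6) = 1.127091.
C = 1.127091 / 0.019 = 59.32 m^(1/2)/s.

59.32


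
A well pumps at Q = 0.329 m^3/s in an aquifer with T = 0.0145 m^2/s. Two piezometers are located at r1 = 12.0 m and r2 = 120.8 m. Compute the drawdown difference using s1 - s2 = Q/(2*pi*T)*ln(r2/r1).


Thiem equation: s1 - s2 = Q/(2*pi*T) * ln(r2/r1).
ln(r2/r1) = ln(120.8/12.0) = 2.3092.
Q/(2*pi*T) = 0.329 / (2*pi*0.0145) = 0.329 / 0.0911 = 3.6112.
s1 - s2 = 3.6112 * 2.3092 = 8.339 m.

8.339


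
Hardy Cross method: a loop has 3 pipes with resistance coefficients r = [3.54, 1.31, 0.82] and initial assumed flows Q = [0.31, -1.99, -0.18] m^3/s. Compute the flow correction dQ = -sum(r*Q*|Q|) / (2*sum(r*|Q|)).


Numerator terms (r*Q*|Q|): 3.54*0.31*|0.31| = 0.3402; 1.31*-1.99*|-1.99| = -5.1877; 0.82*-0.18*|-0.18| = -0.0266.
Sum of numerator = -4.8741.
Denominator terms (r*|Q|): 3.54*|0.31| = 1.0974; 1.31*|-1.99| = 2.6069; 0.82*|-0.18| = 0.1476.
2 * sum of denominator = 2 * 3.8519 = 7.7038.
dQ = --4.8741 / 7.7038 = 0.6327 m^3/s.

0.6327


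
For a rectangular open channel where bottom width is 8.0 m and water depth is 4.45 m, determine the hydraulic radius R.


For a rectangular section:
Flow area A = b * y = 8.0 * 4.45 = 35.6 m^2.
Wetted perimeter P = b + 2y = 8.0 + 2*4.45 = 16.9 m.
Hydraulic radius R = A/P = 35.6 / 16.9 = 2.1065 m.

2.1065


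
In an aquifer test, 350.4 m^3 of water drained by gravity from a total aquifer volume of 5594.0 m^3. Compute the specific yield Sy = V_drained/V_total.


Specific yield Sy = Volume drained / Total volume.
Sy = 350.4 / 5594.0
   = 0.0626.

0.0626


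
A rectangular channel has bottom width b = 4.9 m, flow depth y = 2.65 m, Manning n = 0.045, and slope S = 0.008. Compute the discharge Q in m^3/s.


For a rectangular channel, the cross-sectional area A = b * y = 4.9 * 2.65 = 12.99 m^2.
The wetted perimeter P = b + 2y = 4.9 + 2*2.65 = 10.2 m.
Hydraulic radius R = A/P = 12.99/10.2 = 1.273 m.
Velocity V = (1/n)*R^(2/3)*S^(1/2) = (1/0.045)*1.273^(2/3)*0.008^(1/2) = 2.3347 m/s.
Discharge Q = A * V = 12.99 * 2.3347 = 30.316 m^3/s.

30.316


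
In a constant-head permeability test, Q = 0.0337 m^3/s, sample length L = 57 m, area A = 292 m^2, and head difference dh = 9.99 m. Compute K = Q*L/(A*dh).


From K = Q*L / (A*dh):
Numerator: Q*L = 0.0337 * 57 = 1.9209.
Denominator: A*dh = 292 * 9.99 = 2917.08.
K = 1.9209 / 2917.08 = 0.000659 m/s.

0.000659


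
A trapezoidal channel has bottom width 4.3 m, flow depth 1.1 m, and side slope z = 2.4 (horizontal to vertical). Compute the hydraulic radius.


For a trapezoidal section with side slope z:
A = (b + z*y)*y = (4.3 + 2.4*1.1)*1.1 = 7.634 m^2.
P = b + 2*y*sqrt(1 + z^2) = 4.3 + 2*1.1*sqrt(1 + 2.4^2) = 10.02 m.
R = A/P = 7.634 / 10.02 = 0.7619 m.

0.7619


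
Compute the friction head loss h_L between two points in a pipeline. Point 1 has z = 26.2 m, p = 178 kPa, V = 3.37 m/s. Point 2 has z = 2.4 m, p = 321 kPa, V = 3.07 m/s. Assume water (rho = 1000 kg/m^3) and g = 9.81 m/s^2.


Total head at each section: H = z + p/(rho*g) + V^2/(2g).
H1 = 26.2 + 178*1000/(1000*9.81) + 3.37^2/(2*9.81)
   = 26.2 + 18.145 + 0.5788
   = 44.924 m.
H2 = 2.4 + 321*1000/(1000*9.81) + 3.07^2/(2*9.81)
   = 2.4 + 32.722 + 0.4804
   = 35.602 m.
h_L = H1 - H2 = 44.924 - 35.602 = 9.322 m.

9.322


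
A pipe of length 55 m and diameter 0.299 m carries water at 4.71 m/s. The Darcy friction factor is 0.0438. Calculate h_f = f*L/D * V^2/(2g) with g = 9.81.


Darcy-Weisbach equation: h_f = f * (L/D) * V^2/(2g).
f * L/D = 0.0438 * 55/0.299 = 8.0569.
V^2/(2g) = 4.71^2 / (2*9.81) = 22.1841 / 19.62 = 1.1307 m.
h_f = 8.0569 * 1.1307 = 9.11 m.

9.11


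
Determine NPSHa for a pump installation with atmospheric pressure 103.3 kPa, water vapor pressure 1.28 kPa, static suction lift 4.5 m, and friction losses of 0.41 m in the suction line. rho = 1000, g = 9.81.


NPSHa = p_atm/(rho*g) - z_s - hf_s - p_vap/(rho*g).
p_atm/(rho*g) = 103.3*1000 / (1000*9.81) = 10.53 m.
p_vap/(rho*g) = 1.28*1000 / (1000*9.81) = 0.13 m.
NPSHa = 10.53 - 4.5 - 0.41 - 0.13
      = 5.49 m.

5.49


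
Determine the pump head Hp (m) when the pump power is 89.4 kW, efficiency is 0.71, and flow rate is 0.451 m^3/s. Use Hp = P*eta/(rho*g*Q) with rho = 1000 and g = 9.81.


Pump head formula: Hp = P * eta / (rho * g * Q).
Numerator: P * eta = 89.4 * 1000 * 0.71 = 63474.0 W.
Denominator: rho * g * Q = 1000 * 9.81 * 0.451 = 4424.31.
Hp = 63474.0 / 4424.31 = 14.35 m.

14.35


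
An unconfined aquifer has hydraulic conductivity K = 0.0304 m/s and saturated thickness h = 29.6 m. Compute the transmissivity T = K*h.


Transmissivity is defined as T = K * h.
T = 0.0304 * 29.6
  = 0.8998 m^2/s.

0.8998


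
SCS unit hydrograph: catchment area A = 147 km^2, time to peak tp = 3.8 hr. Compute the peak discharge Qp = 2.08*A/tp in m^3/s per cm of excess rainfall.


SCS formula: Qp = 2.08 * A / tp.
Qp = 2.08 * 147 / 3.8
   = 305.76 / 3.8
   = 80.46 m^3/s per cm.

80.46


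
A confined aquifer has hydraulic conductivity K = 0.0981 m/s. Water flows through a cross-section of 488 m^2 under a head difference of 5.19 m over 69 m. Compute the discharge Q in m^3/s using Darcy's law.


Darcy's law: Q = K * A * i, where i = dh/L.
Hydraulic gradient i = 5.19 / 69 = 0.075217.
Q = 0.0981 * 488 * 0.075217
  = 3.6009 m^3/s.

3.6009


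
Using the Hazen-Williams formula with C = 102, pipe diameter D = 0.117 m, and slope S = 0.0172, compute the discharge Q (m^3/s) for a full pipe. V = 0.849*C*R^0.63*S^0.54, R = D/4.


For a full circular pipe, R = D/4 = 0.117/4 = 0.0293 m.
V = 0.849 * 102 * 0.0293^0.63 * 0.0172^0.54
  = 0.849 * 102 * 0.108059 * 0.111477
  = 1.0432 m/s.
Pipe area A = pi*D^2/4 = pi*0.117^2/4 = 0.0108 m^2.
Q = A * V = 0.0108 * 1.0432 = 0.0112 m^3/s.

0.0112


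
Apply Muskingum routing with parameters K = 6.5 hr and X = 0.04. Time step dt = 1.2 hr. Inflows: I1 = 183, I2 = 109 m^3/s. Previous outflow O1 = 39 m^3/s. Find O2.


Muskingum coefficients:
denom = 2*K*(1-X) + dt = 2*6.5*(1-0.04) + 1.2 = 13.68.
C0 = (dt - 2*K*X)/denom = (1.2 - 2*6.5*0.04)/13.68 = 0.0497.
C1 = (dt + 2*K*X)/denom = (1.2 + 2*6.5*0.04)/13.68 = 0.1257.
C2 = (2*K*(1-X) - dt)/denom = 0.8246.
O2 = C0*I2 + C1*I1 + C2*O1
   = 0.0497*109 + 0.1257*183 + 0.8246*39
   = 60.58 m^3/s.

60.58


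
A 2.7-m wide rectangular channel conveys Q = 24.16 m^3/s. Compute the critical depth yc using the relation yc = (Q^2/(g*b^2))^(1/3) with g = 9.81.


Using yc = (Q^2 / (g * b^2))^(1/3):
Q^2 = 24.16^2 = 583.71.
g * b^2 = 9.81 * 2.7^2 = 9.81 * 7.29 = 71.51.
Q^2 / (g*b^2) = 583.71 / 71.51 = 8.1626.
yc = 8.1626^(1/3) = 2.0134 m.

2.0134


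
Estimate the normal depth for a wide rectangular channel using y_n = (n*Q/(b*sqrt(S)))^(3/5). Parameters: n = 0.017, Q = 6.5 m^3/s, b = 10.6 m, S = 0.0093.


We use the wide-channel approximation y_n = (n*Q/(b*sqrt(S)))^(3/5).
sqrt(S) = sqrt(0.0093) = 0.096437.
Numerator: n*Q = 0.017 * 6.5 = 0.1105.
Denominator: b*sqrt(S) = 10.6 * 0.096437 = 1.022232.
arg = 0.1081.
y_n = 0.1081^(3/5) = 0.2632 m.

0.2632


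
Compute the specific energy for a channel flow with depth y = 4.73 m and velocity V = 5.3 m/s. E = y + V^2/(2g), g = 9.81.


Specific energy E = y + V^2/(2g).
Velocity head = V^2/(2g) = 5.3^2 / (2*9.81) = 28.09 / 19.62 = 1.4317 m.
E = 4.73 + 1.4317 = 6.1617 m.

6.1617


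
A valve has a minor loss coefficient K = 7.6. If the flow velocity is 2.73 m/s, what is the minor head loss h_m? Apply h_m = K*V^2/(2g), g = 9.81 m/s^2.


Minor loss formula: h_m = K * V^2/(2g).
V^2 = 2.73^2 = 7.4529.
V^2/(2g) = 7.4529 / 19.62 = 0.3799 m.
h_m = 7.6 * 0.3799 = 2.887 m.

2.887


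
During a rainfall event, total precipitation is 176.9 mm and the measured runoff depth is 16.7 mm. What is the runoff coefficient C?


The runoff coefficient C = runoff depth / rainfall depth.
C = 16.7 / 176.9
  = 0.0944.

0.0944


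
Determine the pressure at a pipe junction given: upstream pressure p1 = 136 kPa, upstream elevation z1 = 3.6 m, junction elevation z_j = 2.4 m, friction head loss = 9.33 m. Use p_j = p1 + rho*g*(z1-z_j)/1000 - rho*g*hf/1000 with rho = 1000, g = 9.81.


Junction pressure: p_j = p1 + rho*g*(z1 - z_j)/1000 - rho*g*hf/1000.
Elevation term = 1000*9.81*(3.6 - 2.4)/1000 = 11.772 kPa.
Friction term = 1000*9.81*9.33/1000 = 91.527 kPa.
p_j = 136 + 11.772 - 91.527 = 56.24 kPa.

56.24


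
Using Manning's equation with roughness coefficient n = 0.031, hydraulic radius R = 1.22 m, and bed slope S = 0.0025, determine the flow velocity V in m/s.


Manning's equation gives V = (1/n) * R^(2/3) * S^(1/2).
First, compute R^(2/3) = 1.22^(2/3) = 1.1418.
Next, S^(1/2) = 0.0025^(1/2) = 0.05.
Then 1/n = 1/0.031 = 32.26.
V = 32.26 * 1.1418 * 0.05 = 1.8415 m/s.

1.8415


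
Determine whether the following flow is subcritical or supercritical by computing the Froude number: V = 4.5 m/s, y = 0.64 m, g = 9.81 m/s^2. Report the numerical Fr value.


The Froude number is defined as Fr = V / sqrt(g*y).
g*y = 9.81 * 0.64 = 6.2784.
sqrt(g*y) = sqrt(6.2784) = 2.5057.
Fr = 4.5 / 2.5057 = 1.7959.
Since Fr > 1, the flow is supercritical.

1.7959


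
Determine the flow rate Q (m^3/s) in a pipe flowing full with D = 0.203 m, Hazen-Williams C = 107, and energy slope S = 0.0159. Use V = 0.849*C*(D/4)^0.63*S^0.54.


For a full circular pipe, R = D/4 = 0.203/4 = 0.0508 m.
V = 0.849 * 107 * 0.0508^0.63 * 0.0159^0.54
  = 0.849 * 107 * 0.152906 * 0.106845
  = 1.4841 m/s.
Pipe area A = pi*D^2/4 = pi*0.203^2/4 = 0.0324 m^2.
Q = A * V = 0.0324 * 1.4841 = 0.048 m^3/s.

0.048


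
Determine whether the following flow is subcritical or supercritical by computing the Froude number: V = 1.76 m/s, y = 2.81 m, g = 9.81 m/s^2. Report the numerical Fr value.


The Froude number is defined as Fr = V / sqrt(g*y).
g*y = 9.81 * 2.81 = 27.5661.
sqrt(g*y) = sqrt(27.5661) = 5.2503.
Fr = 1.76 / 5.2503 = 0.3352.
Since Fr < 1, the flow is subcritical.

0.3352


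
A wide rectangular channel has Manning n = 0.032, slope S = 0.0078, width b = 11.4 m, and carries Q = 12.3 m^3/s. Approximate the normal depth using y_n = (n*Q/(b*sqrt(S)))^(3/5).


We use the wide-channel approximation y_n = (n*Q/(b*sqrt(S)))^(3/5).
sqrt(S) = sqrt(0.0078) = 0.088318.
Numerator: n*Q = 0.032 * 12.3 = 0.3936.
Denominator: b*sqrt(S) = 11.4 * 0.088318 = 1.006825.
arg = 0.3909.
y_n = 0.3909^(3/5) = 0.5692 m.

0.5692


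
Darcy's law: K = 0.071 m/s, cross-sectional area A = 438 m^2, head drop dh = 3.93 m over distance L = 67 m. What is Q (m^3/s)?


Darcy's law: Q = K * A * i, where i = dh/L.
Hydraulic gradient i = 3.93 / 67 = 0.058657.
Q = 0.071 * 438 * 0.058657
  = 1.8241 m^3/s.

1.8241


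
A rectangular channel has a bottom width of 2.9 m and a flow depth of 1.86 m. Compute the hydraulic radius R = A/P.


For a rectangular section:
Flow area A = b * y = 2.9 * 1.86 = 5.39 m^2.
Wetted perimeter P = b + 2y = 2.9 + 2*1.86 = 6.62 m.
Hydraulic radius R = A/P = 5.39 / 6.62 = 0.8148 m.

0.8148


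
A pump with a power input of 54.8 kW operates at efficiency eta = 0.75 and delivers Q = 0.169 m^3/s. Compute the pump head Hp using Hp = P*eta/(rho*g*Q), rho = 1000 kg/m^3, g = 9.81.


Pump head formula: Hp = P * eta / (rho * g * Q).
Numerator: P * eta = 54.8 * 1000 * 0.75 = 41100.0 W.
Denominator: rho * g * Q = 1000 * 9.81 * 0.169 = 1657.89.
Hp = 41100.0 / 1657.89 = 24.79 m.

24.79


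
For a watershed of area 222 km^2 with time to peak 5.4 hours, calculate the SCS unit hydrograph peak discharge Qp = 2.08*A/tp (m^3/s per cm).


SCS formula: Qp = 2.08 * A / tp.
Qp = 2.08 * 222 / 5.4
   = 461.76 / 5.4
   = 85.51 m^3/s per cm.

85.51


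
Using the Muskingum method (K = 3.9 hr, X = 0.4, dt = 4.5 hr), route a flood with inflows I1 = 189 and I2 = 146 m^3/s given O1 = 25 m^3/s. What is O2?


Muskingum coefficients:
denom = 2*K*(1-X) + dt = 2*3.9*(1-0.4) + 4.5 = 9.18.
C0 = (dt - 2*K*X)/denom = (4.5 - 2*3.9*0.4)/9.18 = 0.1503.
C1 = (dt + 2*K*X)/denom = (4.5 + 2*3.9*0.4)/9.18 = 0.8301.
C2 = (2*K*(1-X) - dt)/denom = 0.0196.
O2 = C0*I2 + C1*I1 + C2*O1
   = 0.1503*146 + 0.8301*189 + 0.0196*25
   = 179.32 m^3/s.

179.32


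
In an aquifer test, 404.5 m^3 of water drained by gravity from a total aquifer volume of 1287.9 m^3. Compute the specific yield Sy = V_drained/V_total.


Specific yield Sy = Volume drained / Total volume.
Sy = 404.5 / 1287.9
   = 0.3141.

0.3141


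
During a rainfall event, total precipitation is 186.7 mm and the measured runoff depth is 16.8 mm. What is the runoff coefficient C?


The runoff coefficient C = runoff depth / rainfall depth.
C = 16.8 / 186.7
  = 0.09.

0.09


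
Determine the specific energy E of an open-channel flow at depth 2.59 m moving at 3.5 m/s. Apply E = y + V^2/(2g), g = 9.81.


Specific energy E = y + V^2/(2g).
Velocity head = V^2/(2g) = 3.5^2 / (2*9.81) = 12.25 / 19.62 = 0.6244 m.
E = 2.59 + 0.6244 = 3.2144 m.

3.2144


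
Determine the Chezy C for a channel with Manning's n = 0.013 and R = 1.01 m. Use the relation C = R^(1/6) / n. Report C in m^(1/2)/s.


The Chezy coefficient relates to Manning's n through C = R^(1/6) / n.
R^(1/6) = 1.01^(1/6) = 1.00166.
C = 1.00166 / 0.013 = 77.05 m^(1/2)/s.

77.05


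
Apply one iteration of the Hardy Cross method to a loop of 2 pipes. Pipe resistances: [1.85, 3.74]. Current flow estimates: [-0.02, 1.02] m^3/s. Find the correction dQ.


Numerator terms (r*Q*|Q|): 1.85*-0.02*|-0.02| = -0.0007; 3.74*1.02*|1.02| = 3.8911.
Sum of numerator = 3.8904.
Denominator terms (r*|Q|): 1.85*|-0.02| = 0.037; 3.74*|1.02| = 3.8148.
2 * sum of denominator = 2 * 3.8518 = 7.7036.
dQ = -3.8904 / 7.7036 = -0.505 m^3/s.

-0.505


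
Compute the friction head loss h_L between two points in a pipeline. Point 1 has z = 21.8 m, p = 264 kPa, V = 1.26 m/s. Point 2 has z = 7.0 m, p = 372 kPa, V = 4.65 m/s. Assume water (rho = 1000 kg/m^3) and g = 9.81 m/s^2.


Total head at each section: H = z + p/(rho*g) + V^2/(2g).
H1 = 21.8 + 264*1000/(1000*9.81) + 1.26^2/(2*9.81)
   = 21.8 + 26.911 + 0.0809
   = 48.792 m.
H2 = 7.0 + 372*1000/(1000*9.81) + 4.65^2/(2*9.81)
   = 7.0 + 37.92 + 1.1021
   = 46.023 m.
h_L = H1 - H2 = 48.792 - 46.023 = 2.77 m.

2.77


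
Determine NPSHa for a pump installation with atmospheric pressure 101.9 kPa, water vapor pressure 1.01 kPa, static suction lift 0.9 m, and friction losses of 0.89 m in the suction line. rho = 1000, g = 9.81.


NPSHa = p_atm/(rho*g) - z_s - hf_s - p_vap/(rho*g).
p_atm/(rho*g) = 101.9*1000 / (1000*9.81) = 10.387 m.
p_vap/(rho*g) = 1.01*1000 / (1000*9.81) = 0.103 m.
NPSHa = 10.387 - 0.9 - 0.89 - 0.103
      = 8.49 m.

8.49


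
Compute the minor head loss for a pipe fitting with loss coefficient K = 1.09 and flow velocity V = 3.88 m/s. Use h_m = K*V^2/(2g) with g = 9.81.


Minor loss formula: h_m = K * V^2/(2g).
V^2 = 3.88^2 = 15.0544.
V^2/(2g) = 15.0544 / 19.62 = 0.7673 m.
h_m = 1.09 * 0.7673 = 0.8364 m.

0.8364


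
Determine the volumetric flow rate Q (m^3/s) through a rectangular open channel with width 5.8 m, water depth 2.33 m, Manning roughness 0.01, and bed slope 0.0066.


For a rectangular channel, the cross-sectional area A = b * y = 5.8 * 2.33 = 13.51 m^2.
The wetted perimeter P = b + 2y = 5.8 + 2*2.33 = 10.46 m.
Hydraulic radius R = A/P = 13.51/10.46 = 1.292 m.
Velocity V = (1/n)*R^(2/3)*S^(1/2) = (1/0.01)*1.292^(2/3)*0.0066^(1/2) = 9.637 m/s.
Discharge Q = A * V = 13.51 * 9.637 = 130.234 m^3/s.

130.234


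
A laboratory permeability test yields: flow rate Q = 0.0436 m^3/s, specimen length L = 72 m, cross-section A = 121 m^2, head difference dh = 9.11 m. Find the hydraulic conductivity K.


From K = Q*L / (A*dh):
Numerator: Q*L = 0.0436 * 72 = 3.1392.
Denominator: A*dh = 121 * 9.11 = 1102.31.
K = 3.1392 / 1102.31 = 0.002848 m/s.

0.002848


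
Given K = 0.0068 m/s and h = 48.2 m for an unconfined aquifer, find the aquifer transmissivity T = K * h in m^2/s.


Transmissivity is defined as T = K * h.
T = 0.0068 * 48.2
  = 0.3278 m^2/s.

0.3278


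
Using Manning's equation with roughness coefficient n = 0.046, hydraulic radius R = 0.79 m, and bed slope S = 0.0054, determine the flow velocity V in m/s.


Manning's equation gives V = (1/n) * R^(2/3) * S^(1/2).
First, compute R^(2/3) = 0.79^(2/3) = 0.8546.
Next, S^(1/2) = 0.0054^(1/2) = 0.073485.
Then 1/n = 1/0.046 = 21.74.
V = 21.74 * 0.8546 * 0.073485 = 1.3652 m/s.

1.3652


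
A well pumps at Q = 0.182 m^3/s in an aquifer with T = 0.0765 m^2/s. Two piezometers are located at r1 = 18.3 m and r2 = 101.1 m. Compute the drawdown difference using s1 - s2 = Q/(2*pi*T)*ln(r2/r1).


Thiem equation: s1 - s2 = Q/(2*pi*T) * ln(r2/r1).
ln(r2/r1) = ln(101.1/18.3) = 1.7092.
Q/(2*pi*T) = 0.182 / (2*pi*0.0765) = 0.182 / 0.4807 = 0.3786.
s1 - s2 = 0.3786 * 1.7092 = 0.6472 m.

0.6472


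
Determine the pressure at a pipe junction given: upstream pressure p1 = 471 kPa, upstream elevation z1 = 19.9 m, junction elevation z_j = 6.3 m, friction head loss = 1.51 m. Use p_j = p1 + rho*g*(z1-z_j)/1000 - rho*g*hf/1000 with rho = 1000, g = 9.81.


Junction pressure: p_j = p1 + rho*g*(z1 - z_j)/1000 - rho*g*hf/1000.
Elevation term = 1000*9.81*(19.9 - 6.3)/1000 = 133.416 kPa.
Friction term = 1000*9.81*1.51/1000 = 14.813 kPa.
p_j = 471 + 133.416 - 14.813 = 589.6 kPa.

589.6


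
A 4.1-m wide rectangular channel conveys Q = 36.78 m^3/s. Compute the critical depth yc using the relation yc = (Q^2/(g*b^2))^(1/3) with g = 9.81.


Using yc = (Q^2 / (g * b^2))^(1/3):
Q^2 = 36.78^2 = 1352.77.
g * b^2 = 9.81 * 4.1^2 = 9.81 * 16.81 = 164.91.
Q^2 / (g*b^2) = 1352.77 / 164.91 = 8.2031.
yc = 8.2031^(1/3) = 2.0168 m.

2.0168


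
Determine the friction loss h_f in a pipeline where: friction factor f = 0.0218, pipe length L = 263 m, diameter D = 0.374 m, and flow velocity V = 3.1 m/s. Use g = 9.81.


Darcy-Weisbach equation: h_f = f * (L/D) * V^2/(2g).
f * L/D = 0.0218 * 263/0.374 = 15.3299.
V^2/(2g) = 3.1^2 / (2*9.81) = 9.61 / 19.62 = 0.4898 m.
h_f = 15.3299 * 0.4898 = 7.509 m.

7.509


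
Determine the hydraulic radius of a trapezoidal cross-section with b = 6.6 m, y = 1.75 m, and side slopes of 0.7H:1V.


For a trapezoidal section with side slope z:
A = (b + z*y)*y = (6.6 + 0.7*1.75)*1.75 = 13.694 m^2.
P = b + 2*y*sqrt(1 + z^2) = 6.6 + 2*1.75*sqrt(1 + 0.7^2) = 10.872 m.
R = A/P = 13.694 / 10.872 = 1.2595 m.

1.2595


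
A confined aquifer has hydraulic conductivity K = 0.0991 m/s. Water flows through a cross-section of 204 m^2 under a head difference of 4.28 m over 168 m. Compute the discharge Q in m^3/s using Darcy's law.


Darcy's law: Q = K * A * i, where i = dh/L.
Hydraulic gradient i = 4.28 / 168 = 0.025476.
Q = 0.0991 * 204 * 0.025476
  = 0.515 m^3/s.

0.515


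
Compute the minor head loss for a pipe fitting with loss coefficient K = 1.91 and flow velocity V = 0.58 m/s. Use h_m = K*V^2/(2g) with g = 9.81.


Minor loss formula: h_m = K * V^2/(2g).
V^2 = 0.58^2 = 0.3364.
V^2/(2g) = 0.3364 / 19.62 = 0.0171 m.
h_m = 1.91 * 0.0171 = 0.0327 m.

0.0327


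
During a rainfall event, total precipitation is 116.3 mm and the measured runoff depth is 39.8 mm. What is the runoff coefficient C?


The runoff coefficient C = runoff depth / rainfall depth.
C = 39.8 / 116.3
  = 0.3422.

0.3422


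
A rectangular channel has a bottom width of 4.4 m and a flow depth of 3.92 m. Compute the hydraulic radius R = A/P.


For a rectangular section:
Flow area A = b * y = 4.4 * 3.92 = 17.25 m^2.
Wetted perimeter P = b + 2y = 4.4 + 2*3.92 = 12.24 m.
Hydraulic radius R = A/P = 17.25 / 12.24 = 1.4092 m.

1.4092


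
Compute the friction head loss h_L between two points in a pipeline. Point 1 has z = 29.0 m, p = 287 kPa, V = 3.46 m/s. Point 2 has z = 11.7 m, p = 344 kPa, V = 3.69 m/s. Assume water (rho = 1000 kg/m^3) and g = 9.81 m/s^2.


Total head at each section: H = z + p/(rho*g) + V^2/(2g).
H1 = 29.0 + 287*1000/(1000*9.81) + 3.46^2/(2*9.81)
   = 29.0 + 29.256 + 0.6102
   = 58.866 m.
H2 = 11.7 + 344*1000/(1000*9.81) + 3.69^2/(2*9.81)
   = 11.7 + 35.066 + 0.694
   = 47.46 m.
h_L = H1 - H2 = 58.866 - 47.46 = 11.406 m.

11.406


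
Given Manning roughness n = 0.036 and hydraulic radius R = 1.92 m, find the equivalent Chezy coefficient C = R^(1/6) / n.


The Chezy coefficient relates to Manning's n through C = R^(1/6) / n.
R^(1/6) = 1.92^(1/6) = 1.114851.
C = 1.114851 / 0.036 = 30.97 m^(1/2)/s.

30.97


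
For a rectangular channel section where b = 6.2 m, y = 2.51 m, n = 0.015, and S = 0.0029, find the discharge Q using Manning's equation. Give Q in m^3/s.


For a rectangular channel, the cross-sectional area A = b * y = 6.2 * 2.51 = 15.56 m^2.
The wetted perimeter P = b + 2y = 6.2 + 2*2.51 = 11.22 m.
Hydraulic radius R = A/P = 15.56/11.22 = 1.387 m.
Velocity V = (1/n)*R^(2/3)*S^(1/2) = (1/0.015)*1.387^(2/3)*0.0029^(1/2) = 4.465 m/s.
Discharge Q = A * V = 15.56 * 4.465 = 69.485 m^3/s.

69.485


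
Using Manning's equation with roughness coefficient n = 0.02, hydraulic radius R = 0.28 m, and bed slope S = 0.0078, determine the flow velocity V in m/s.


Manning's equation gives V = (1/n) * R^(2/3) * S^(1/2).
First, compute R^(2/3) = 0.28^(2/3) = 0.428.
Next, S^(1/2) = 0.0078^(1/2) = 0.088318.
Then 1/n = 1/0.02 = 50.0.
V = 50.0 * 0.428 * 0.088318 = 1.89 m/s.

1.89


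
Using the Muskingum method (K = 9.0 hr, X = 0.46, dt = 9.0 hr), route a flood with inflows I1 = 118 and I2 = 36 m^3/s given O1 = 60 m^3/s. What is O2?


Muskingum coefficients:
denom = 2*K*(1-X) + dt = 2*9.0*(1-0.46) + 9.0 = 18.72.
C0 = (dt - 2*K*X)/denom = (9.0 - 2*9.0*0.46)/18.72 = 0.0385.
C1 = (dt + 2*K*X)/denom = (9.0 + 2*9.0*0.46)/18.72 = 0.9231.
C2 = (2*K*(1-X) - dt)/denom = 0.0385.
O2 = C0*I2 + C1*I1 + C2*O1
   = 0.0385*36 + 0.9231*118 + 0.0385*60
   = 112.62 m^3/s.

112.62
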